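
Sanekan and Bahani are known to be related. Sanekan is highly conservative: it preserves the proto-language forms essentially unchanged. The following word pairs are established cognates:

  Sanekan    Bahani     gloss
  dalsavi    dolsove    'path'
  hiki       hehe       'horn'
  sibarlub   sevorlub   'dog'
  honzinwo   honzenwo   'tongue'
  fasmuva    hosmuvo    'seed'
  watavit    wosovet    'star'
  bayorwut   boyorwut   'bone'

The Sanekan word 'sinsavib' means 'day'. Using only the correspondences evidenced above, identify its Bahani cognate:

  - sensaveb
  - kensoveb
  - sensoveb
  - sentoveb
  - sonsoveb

honzinwo ~ honzenwo — Sanekan i corresponds to Bahani e after a consonant, before a nasal.
dalsavi ~ dolsove, watavit ~ wosovet — Sanekan a corresponds to Bahani o after a consonant, before a labial obstruent.
sibarlub ~ sevorlub — Sanekan i corresponds to Bahani e after a consonant, before a labial obstruent.
Applying these to Sanekan 'sinsavib':
  sinsavib → sensavib   (i→e after a consonant, before a nasal)
  sensavib → sensovib   (a→o after a consonant, before a labial obstruent)
  sensovib → sensoveb   (i→e after a consonant, before a labial obstruent)
So the Bahani cognate is 'sensoveb'.

sensoveb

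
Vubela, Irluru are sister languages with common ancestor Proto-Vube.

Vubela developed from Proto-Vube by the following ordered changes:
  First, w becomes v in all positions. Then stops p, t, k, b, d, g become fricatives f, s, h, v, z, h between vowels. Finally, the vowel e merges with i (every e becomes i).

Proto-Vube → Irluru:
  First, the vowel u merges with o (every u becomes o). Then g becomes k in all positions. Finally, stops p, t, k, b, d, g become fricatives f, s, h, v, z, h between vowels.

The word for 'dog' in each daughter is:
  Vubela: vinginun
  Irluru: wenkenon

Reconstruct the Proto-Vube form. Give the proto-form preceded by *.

Position 4: Vubela has g, Irluru has k. Vubela preserves g here (none of its changes turn any other segment into g), so the proto-segment is *g.
Position 2: Vubela has i, Irluru has e. Irluru preserves e here (none of its changes turn any other segment into e), so the proto-segment is *e.
Verify the candidate proto-form against each daughter:
Vubela: *wengenun > vengenun > vinginun  (by unconditioned shift, vowel merger)
Irluru: start from *wengenun.
  rule 1 (vowel merger): wengenun → wengenon
  rule 2 (unconditioned shift): wengenon → wenkenon
  rule 3: no change — wenkenon
  ⇒ Irluru wenkenon
*wengenun is the unique common source.

*wengenun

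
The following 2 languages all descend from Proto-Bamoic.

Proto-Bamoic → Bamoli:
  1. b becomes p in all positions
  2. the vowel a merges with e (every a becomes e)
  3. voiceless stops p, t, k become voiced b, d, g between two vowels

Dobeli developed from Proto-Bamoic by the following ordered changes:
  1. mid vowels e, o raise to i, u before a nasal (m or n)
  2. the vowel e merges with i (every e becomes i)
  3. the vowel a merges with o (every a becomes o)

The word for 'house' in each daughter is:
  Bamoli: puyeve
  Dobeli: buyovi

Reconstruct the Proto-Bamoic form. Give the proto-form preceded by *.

*buyave

Position 4: Bamoli has e, Dobeli has o. Taking the neighbouring segments as reconstructed: Bamoli e could go back to *a or *e; Dobeli o could go back to *a or *o — the one source consistent with every daughter is *a.
Position 1: Bamoli has p, Dobeli has b. Dobeli preserves b here (none of its changes turn any other segment into b), so the proto-segment is *b.
Position 6: Bamoli has e, Dobeli has i. Taking the neighbouring segments as reconstructed: Bamoli e could go back to *a or *e; Dobeli i could go back to *e or *i — the one source consistent with every daughter is *e.
Continuing position by position gives *buyave; check it forward:
Bamoli: *buyave > puyave > puyeve  (by unconditioned shift, vowel merger)
Dobeli: *buyave
  buyave (rule 1 does not apply)
  buyave → buyavi   [vowel merger]
  buyavi → buyovi   [vowel merger]
  giving Dobeli buyovi.
No other proto-form is consistent with every reflex, so the reconstruction is *buyave.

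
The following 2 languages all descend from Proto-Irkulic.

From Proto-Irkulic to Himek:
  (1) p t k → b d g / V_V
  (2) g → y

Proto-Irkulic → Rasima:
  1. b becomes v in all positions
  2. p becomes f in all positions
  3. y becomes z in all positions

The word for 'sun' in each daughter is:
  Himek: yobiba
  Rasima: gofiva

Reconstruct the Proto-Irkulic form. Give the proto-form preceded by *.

Position 1: Himek has y, Rasima has g. Rasima preserves g here (none of its changes turn any other segment into g), so the proto-segment is *g.
Position 5: Himek has b, Rasima has v. Taking the neighbouring segments as reconstructed: Himek b could go back to *p or *b; Rasima v could go back to *b or *v — the one source consistent with every daughter is *b.
Verify the candidate proto-form against each daughter:
Himek: *gopiba > gobiba > yobiba  (by intervocalic voicing, unconditioned shift)
Rasima: *gopiba
  gopiba → gopiva   [unconditioned shift]
  gopiva → gofiva   [unconditioned shift]
  gofiva (rule 3 does not apply)
  giving Rasima gofiva.
No other proto-form is consistent with every reflex, so the reconstruction is *gopiba.

*gopiba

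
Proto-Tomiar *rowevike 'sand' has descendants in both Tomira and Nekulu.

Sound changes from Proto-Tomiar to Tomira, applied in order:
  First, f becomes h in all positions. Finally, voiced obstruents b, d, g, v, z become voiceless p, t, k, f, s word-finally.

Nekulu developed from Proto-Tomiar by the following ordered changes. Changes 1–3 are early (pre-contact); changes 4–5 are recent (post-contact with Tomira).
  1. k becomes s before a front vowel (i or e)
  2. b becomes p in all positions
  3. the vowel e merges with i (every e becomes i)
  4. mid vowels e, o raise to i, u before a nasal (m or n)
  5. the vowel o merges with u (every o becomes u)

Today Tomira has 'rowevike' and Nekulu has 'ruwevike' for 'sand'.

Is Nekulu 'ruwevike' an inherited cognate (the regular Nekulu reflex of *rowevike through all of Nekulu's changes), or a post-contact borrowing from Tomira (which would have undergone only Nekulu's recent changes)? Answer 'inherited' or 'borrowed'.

If inherited, *rowevike would pass through all of Nekulu's changes:
Nekulu: *rowevike
  rowevike → rowevise   [palatalisation]
  rowevise (rule 2 does not apply)
  rowevise → rowivisi   [vowel merger]
  rowivisi (rule 4 does not apply)
  rowivisi → ruwivisi   [vowel merger]
  giving Nekulu ruwivisi.
If borrowed from Tomira 'rowevike' after the early changes, it would undergo only the recent ones:
  rule 4 (pre-nasal raising): no change (rowevike)
  rule 5 (vowel merger): rowevike → ruwevike
  ⇒ as a loan: ruwevike
Nekulu 'ruwevike' matches the loan outcome 'ruwevike', not the inherited 'ruwivisi' — it skipped the early Nekulu changes, so it was borrowed from Tomira.

borrowed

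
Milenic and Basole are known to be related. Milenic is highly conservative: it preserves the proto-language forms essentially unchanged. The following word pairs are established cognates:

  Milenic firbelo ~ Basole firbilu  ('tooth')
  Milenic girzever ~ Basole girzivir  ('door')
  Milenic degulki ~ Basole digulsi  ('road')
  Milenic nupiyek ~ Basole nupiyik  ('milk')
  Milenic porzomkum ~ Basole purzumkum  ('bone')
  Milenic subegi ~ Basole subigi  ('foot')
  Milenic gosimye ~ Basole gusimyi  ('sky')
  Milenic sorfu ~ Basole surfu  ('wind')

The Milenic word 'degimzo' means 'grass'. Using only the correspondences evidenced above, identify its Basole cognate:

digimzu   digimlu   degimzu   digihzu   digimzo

digimzu

firbelo ~ firbilu, degulki ~ digulsi — Milenic e corresponds to Basole i after a consonant, before a consonant other than r, m, n, p, b, f, v.
firbelo ~ firbilu — Milenic o corresponds to Basole u word-finally.
Applying these to Milenic 'degimzo':
  degimzo → digimzo   (e→i after a consonant, before a consonant other than r, m, n, p, b, f, v)
  digimzo → digimzu   (o→u word-finally)
So the Basole cognate is 'digimzu'.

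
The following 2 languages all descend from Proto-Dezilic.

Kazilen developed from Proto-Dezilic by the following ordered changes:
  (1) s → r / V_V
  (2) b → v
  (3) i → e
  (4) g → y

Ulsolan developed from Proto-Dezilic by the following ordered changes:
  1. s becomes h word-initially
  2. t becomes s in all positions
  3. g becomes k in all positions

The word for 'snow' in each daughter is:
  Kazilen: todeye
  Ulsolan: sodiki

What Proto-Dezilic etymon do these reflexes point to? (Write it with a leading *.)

Position 5: Kazilen has y, Ulsolan has k. Taking the neighbouring segments as reconstructed: Kazilen y could go back to *g or *y; Ulsolan k could go back to *k or *g — the one source consistent with every daughter is *g.
Position 1: Kazilen has t, Ulsolan has s. Kazilen preserves t here (none of its changes turn any other segment into t), so the proto-segment is *t.
Position 6: Kazilen has e, Ulsolan has i. Ulsolan preserves i here (none of its changes turn any other segment into i), so the proto-segment is *i.
This points to *todigi. Verify forward in each daughter:
Kazilen: start from *todigi.
  rule 1: no change — todigi
  rule 2: no change — todigi
  rule 3 (vowel merger): todigi → todege
  rule 4 (unconditioned shift): todege → todeye
  ⇒ Kazilen todeye
Ulsolan: *todigi > sodigi > sodiki  (by unconditioned shift, unconditioned shift)
*todigi is the unique common source.

*todigi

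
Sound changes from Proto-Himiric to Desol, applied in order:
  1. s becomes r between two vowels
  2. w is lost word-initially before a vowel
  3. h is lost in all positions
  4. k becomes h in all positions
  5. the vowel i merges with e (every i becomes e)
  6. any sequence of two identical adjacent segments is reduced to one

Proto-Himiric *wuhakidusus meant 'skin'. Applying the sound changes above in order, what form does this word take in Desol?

Desol: *wuhakidusus
  wuhakidusus → wuhakidurus   [rhotacism]
  wuhakidurus → uhakidurus   [glide loss]
  uhakidurus → uakidurus   [h-loss]
  uakidurus → uahidurus   [unconditioned shift]
  uahidurus → uahedurus   [vowel merger]
  uahedurus (rule 6 does not apply)
  giving Desol uahedurus.

uahedurus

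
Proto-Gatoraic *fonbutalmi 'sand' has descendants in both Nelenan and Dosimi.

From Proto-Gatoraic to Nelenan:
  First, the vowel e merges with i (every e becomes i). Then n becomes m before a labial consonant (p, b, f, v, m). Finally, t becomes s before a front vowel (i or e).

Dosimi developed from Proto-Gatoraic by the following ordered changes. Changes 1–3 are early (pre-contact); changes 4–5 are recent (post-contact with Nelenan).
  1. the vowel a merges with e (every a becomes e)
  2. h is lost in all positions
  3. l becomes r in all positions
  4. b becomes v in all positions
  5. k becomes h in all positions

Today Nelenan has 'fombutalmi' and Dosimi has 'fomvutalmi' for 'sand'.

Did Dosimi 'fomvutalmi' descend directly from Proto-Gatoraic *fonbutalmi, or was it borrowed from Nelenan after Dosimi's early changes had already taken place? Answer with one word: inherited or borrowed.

If inherited, *fonbutalmi would pass through all of Dosimi's changes:
Dosimi: *fonbutalmi > fonbutelmi > fonbutermi > fonvutermi  (by vowel merger, unconditioned shift, unconditioned shift)
If borrowed from Nelenan 'fombutalmi' after the early changes, it would undergo only the recent ones:
  rule 4 (unconditioned shift): fombutalmi → fomvutalmi
  rule 5 (unconditioned shift): no change (fomvutalmi)
  ⇒ as a loan: fomvutalmi
Dosimi 'fomvutalmi' matches the loan outcome 'fomvutalmi', not the inherited 'fonvutermi' — it skipped the early Dosimi changes, so it was borrowed from Nelenan.

borrowed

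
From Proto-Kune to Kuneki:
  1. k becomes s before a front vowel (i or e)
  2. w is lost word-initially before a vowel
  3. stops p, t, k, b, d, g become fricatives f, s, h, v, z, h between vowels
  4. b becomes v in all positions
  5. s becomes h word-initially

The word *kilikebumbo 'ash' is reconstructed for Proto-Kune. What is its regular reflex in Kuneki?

Kuneki: *kilikebumbo > silisebumbo > silisevumbo > silisevumvo > hilisevumvo  (by palatalisation, intervocalic lenition, unconditioned shift, debuccalisation)

hilisevumvo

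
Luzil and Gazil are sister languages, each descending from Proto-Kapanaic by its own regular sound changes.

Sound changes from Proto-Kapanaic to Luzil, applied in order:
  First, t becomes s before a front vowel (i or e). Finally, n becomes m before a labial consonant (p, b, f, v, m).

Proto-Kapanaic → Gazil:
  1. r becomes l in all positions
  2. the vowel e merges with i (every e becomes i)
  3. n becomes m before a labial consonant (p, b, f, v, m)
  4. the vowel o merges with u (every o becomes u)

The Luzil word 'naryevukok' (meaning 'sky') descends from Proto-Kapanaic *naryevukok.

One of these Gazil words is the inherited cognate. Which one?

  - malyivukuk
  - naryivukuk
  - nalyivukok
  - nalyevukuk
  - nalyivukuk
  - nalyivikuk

Gazil: *naryevukok
  naryevukok → nalyevukok   [unconditioned shift]
  nalyevukok → nalyivukok   [vowel merger]
  nalyivukok (rule 3 does not apply)
  nalyivukok → nalyivukuk   [vowel merger]
  giving Gazil nalyivukuk.
Among the options, 'nalyivukuk' alone shows every Gazil change applied in order.

nalyivukuk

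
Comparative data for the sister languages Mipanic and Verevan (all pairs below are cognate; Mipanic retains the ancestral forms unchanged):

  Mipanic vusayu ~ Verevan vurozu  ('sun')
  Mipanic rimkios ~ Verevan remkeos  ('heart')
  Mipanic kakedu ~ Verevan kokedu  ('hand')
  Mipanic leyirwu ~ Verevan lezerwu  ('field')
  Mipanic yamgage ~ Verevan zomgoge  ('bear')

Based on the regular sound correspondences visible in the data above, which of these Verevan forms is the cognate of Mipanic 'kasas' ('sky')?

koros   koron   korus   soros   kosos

vusayu ~ vurozu, kakedu ~ kokedu — Mipanic a corresponds to Verevan o after a consonant, before a consonant other than r, m, n, p, b, f, v.
vusayu ~ vurozu — Mipanic s corresponds to Verevan r between vowels (before a back vowel).
Applying these to Mipanic 'kasas':
  kasas → kosas   (a→o after a consonant, before a consonant other than r, m, n, p, b, f, v)
  kosas → koras   (s→r between vowels (before a back vowel))
  koras → koros   (a→o after a consonant, before a consonant other than r, m, n, p, b, f, v)
So the Verevan cognate is 'koros'.

koros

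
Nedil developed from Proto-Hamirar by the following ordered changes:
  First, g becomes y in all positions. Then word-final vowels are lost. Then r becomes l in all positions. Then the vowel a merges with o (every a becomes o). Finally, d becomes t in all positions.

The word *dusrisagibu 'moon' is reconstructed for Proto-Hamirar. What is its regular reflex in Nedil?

tuslisoyib

Nedil: *dusrisagibu
  dusrisagibu → dusrisayibu   [unconditioned shift]
  dusrisayibu → dusrisayib   [apocope]
  dusrisayib → duslisayib   [unconditioned shift]
  duslisayib → duslisoyib   [vowel merger]
  duslisoyib → tuslisoyib   [unconditioned shift]
  giving Nedil tuslisoyib.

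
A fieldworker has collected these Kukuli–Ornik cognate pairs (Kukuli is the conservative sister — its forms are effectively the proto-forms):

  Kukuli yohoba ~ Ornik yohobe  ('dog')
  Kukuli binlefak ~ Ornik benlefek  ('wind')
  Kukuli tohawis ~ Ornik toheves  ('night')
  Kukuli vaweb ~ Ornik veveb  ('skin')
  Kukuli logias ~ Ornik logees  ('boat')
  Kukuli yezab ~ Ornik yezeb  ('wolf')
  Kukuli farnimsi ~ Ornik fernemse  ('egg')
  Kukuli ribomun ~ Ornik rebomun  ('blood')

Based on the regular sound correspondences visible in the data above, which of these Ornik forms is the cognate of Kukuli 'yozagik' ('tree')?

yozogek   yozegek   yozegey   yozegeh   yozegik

yozegek

binlefak ~ benlefek, tohawis ~ toheves — Kukuli a corresponds to Ornik e after a consonant, before a consonant other than r, m, n, p, b, f, v.
tohawis ~ toheves — Kukuli i corresponds to Ornik e after a consonant, before a consonant other than r, m, n, p, b, f, v.
Applying these to Kukuli 'yozagik':
  yozagik → yozegik   (a→e after a consonant, before a consonant other than r, m, n, p, b, f, v)
  yozegik → yozegek   (i→e after a consonant, before a consonant other than r, m, n, p, b, f, v)
So the Ornik cognate is 'yozegek'.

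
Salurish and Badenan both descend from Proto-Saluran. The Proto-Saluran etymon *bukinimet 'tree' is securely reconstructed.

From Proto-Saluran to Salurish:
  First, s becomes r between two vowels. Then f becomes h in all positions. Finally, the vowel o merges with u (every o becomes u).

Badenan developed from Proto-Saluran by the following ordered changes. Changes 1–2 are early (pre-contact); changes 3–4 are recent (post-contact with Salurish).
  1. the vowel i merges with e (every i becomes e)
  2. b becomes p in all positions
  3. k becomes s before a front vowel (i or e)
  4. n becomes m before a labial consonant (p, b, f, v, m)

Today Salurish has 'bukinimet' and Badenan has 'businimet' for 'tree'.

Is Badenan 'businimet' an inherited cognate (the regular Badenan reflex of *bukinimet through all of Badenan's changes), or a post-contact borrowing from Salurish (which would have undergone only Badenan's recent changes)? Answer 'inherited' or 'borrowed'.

borrowed

If inherited, *bukinimet would pass through all of Badenan's changes:
Badenan: *bukinimet
  bukinimet → bukenemet   [vowel merger]
  bukenemet → pukenemet   [unconditioned shift]
  pukenemet → pusenemet   [palatalisation]
  pusenemet (rule 4 does not apply)
  giving Badenan pusenemet.
If borrowed from Salurish 'bukinimet' after the early changes, it would undergo only the recent ones:
  rule 3 (palatalisation): bukinimet → businimet
  rule 4 (nasal place assimilation): no change (businimet)
  ⇒ as a loan: businimet
Badenan 'businimet' matches the loan outcome 'businimet', not the inherited 'pusenemet' — it skipped the early Badenan changes, so it was borrowed from Salurish.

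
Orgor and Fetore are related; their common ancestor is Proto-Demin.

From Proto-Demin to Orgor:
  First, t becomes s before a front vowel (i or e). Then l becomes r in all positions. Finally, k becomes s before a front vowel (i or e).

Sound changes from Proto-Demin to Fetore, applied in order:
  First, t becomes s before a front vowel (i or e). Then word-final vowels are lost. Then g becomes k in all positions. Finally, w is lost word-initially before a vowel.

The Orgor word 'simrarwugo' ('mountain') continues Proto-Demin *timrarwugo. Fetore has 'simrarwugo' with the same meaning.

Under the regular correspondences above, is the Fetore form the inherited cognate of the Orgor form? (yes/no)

no

Derive the expected Fetore reflex of *timrarwugo:
Fetore: *timrarwugo > simrarwugo > simrarwug > simrarwuk  (by palatalisation, apocope, unconditioned shift)
The regular Fetore reflex would be 'simrarwuk', but the attested form is 'simrarwugo'. The correspondence is irregular, so they are not cognates (the Fetore form has a different source).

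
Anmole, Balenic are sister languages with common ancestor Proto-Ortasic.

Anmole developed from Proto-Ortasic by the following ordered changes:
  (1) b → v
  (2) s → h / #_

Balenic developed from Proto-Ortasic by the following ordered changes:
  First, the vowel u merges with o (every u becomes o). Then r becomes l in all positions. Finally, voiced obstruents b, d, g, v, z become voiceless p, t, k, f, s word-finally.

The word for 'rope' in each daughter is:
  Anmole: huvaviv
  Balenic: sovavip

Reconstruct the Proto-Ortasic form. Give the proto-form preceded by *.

*suvavib

Position 1: Anmole has h, Balenic has s. Taking the neighbouring segments as reconstructed: Anmole h could go back to *s or *h; Balenic s can only go back to *s — the one source consistent with every daughter is *s.
Position 2: Anmole has u, Balenic has o. Anmole preserves u here (none of its changes turn any other segment into u), so the proto-segment is *u.
Position 7: Anmole has v, Balenic has p. Taking the neighbouring segments as reconstructed: Anmole v could go back to *b or *v; Balenic p could go back to *p or *b — the one source consistent with every daughter is *b.
Continuing position by position gives *suvavib; check it forward:
Anmole: *suvavib
  suvavib → suvaviv   [unconditioned shift]
  suvaviv → huvaviv   [debuccalisation]
  giving Anmole huvaviv.
Balenic: *suvavib > sovavib > sovavip  (by vowel merger, final devoicing)
*suvavib is the unique common source.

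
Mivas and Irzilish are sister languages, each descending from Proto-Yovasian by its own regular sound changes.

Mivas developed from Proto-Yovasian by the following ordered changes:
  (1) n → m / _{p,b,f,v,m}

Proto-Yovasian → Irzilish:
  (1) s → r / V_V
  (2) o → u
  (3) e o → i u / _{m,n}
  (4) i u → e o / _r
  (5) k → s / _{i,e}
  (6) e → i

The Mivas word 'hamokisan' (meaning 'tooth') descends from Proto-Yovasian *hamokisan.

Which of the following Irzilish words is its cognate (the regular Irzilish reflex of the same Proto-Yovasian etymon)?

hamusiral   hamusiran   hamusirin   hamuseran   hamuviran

Irzilish: *hamokisan > hamokiran > hamukiran > hamukeran > hamuseran > hamusiran  (by rhotacism, vowel merger, pre-rhotic lowering, palatalisation, vowel merger)
The other candidates each miss or misapply at least one Irzilish change.

hamusiran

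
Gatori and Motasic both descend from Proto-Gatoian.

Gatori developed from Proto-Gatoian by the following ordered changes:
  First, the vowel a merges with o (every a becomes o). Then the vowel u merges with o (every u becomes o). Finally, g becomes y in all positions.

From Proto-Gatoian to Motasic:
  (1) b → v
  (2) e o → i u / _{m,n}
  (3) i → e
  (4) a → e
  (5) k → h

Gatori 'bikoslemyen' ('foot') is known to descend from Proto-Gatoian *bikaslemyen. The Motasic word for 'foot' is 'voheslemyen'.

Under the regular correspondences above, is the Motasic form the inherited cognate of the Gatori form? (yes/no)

no

Derive the expected Motasic reflex of *bikaslemyen:
Motasic: *bikaslemyen > vikaslemyen > vikaslimyin > vekaslemyen > vekeslemyen > veheslemyen  (by unconditioned shift, pre-nasal raising, vowel merger, vowel merger, unconditioned shift)
The regular Motasic reflex would be 'veheslemyen', but the attested form is 'voheslemyen'. The correspondence is irregular, so they are not cognates (the Motasic form has a different source).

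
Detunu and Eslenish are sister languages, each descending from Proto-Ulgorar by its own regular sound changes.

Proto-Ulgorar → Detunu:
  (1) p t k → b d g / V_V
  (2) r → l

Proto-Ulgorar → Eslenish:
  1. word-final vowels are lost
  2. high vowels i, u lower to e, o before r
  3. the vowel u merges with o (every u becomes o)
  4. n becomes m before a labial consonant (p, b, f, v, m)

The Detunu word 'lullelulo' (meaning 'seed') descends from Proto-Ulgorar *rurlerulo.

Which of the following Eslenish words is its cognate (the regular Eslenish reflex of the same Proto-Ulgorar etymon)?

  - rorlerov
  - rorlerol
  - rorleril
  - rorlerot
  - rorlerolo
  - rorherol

rorlerol

Eslenish: *rurlerulo
  rurlerulo → rurlerul   [apocope]
  rurlerul → rorlerul   [pre-rhotic lowering]
  rorlerul → rorlerol   [vowel merger]
  rorlerol (rule 4 does not apply)
  giving Eslenish rorlerol.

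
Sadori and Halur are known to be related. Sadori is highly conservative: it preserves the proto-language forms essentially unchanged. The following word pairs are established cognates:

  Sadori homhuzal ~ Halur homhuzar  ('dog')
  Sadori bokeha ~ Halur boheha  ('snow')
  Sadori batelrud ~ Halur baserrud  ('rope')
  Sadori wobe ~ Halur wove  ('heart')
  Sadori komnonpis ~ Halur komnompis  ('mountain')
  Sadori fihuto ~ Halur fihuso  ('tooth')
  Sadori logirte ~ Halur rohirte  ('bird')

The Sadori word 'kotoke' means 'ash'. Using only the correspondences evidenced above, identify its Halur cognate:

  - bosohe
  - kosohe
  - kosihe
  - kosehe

fihuto ~ fihuso — Sadori t corresponds to Halur s between vowels (before a back vowel).
bokeha ~ boheha — Sadori k corresponds to Halur h between vowels (before a front vowel).
Applying these to Sadori 'kotoke':
  kotoke → kosoke   (t→s between vowels (before a back vowel))
  kosoke → kosohe   (k→h between vowels (before a front vowel))
So the Halur cognate is 'kosohe'.

kosohe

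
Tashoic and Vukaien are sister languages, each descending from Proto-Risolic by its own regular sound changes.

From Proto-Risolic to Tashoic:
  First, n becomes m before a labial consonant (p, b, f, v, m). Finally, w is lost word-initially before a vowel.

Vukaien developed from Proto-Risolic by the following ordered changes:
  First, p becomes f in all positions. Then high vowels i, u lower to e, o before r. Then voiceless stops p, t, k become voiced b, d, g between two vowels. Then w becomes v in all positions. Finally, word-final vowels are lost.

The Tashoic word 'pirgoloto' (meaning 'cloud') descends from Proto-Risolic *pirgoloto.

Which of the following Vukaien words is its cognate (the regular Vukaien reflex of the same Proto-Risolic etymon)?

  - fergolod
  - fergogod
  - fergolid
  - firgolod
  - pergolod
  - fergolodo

fergolod

Vukaien: *pirgoloto
  pirgoloto → firgoloto   [unconditioned shift]
  firgoloto → fergoloto   [pre-rhotic lowering]
  fergoloto → fergolodo   [intervocalic voicing]
  fergolodo (rule 4 does not apply)
  fergolodo → fergolod   [apocope]
  giving Vukaien fergolod.
Among the options, 'fergolod' alone shows every Vukaien change applied in order.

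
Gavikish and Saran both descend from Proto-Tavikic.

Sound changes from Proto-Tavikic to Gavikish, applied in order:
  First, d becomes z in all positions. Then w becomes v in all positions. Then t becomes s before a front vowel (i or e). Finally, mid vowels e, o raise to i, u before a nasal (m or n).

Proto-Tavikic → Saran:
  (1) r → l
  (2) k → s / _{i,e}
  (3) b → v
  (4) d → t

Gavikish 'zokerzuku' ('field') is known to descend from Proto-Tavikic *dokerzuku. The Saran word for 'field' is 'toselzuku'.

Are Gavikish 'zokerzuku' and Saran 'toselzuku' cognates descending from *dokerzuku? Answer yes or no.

yes

Derive the expected Saran reflex of *dokerzuku:
Saran: start from *dokerzuku.
  rule 1 (unconditioned shift): dokerzuku → dokelzuku
  rule 2 (palatalisation): dokelzuku → doselzuku
  rule 3: no change — doselzuku
  rule 4 (unconditioned shift): doselzuku → toselzuku
  ⇒ Saran toselzuku
Saran 'toselzuku' matches the regular reflex exactly, so the pair is cognate.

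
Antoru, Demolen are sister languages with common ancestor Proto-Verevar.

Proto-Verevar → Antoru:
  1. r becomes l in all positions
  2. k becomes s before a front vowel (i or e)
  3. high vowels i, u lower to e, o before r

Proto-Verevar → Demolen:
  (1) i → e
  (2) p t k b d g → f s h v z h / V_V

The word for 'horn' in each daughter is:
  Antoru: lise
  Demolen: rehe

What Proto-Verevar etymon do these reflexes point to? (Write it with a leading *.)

*rike

Position 1: Antoru has l, Demolen has r. Demolen preserves r here (none of its changes turn any other segment into r), so the proto-segment is *r.
Position 3: Antoru has s, Demolen has h. Taking the neighbouring segments as reconstructed: Antoru s could go back to *k or *s; Demolen h could go back to *k or *g or *h — the one source consistent with every daughter is *k.
Position 2: Antoru has i, Demolen has e. Antoru preserves i here (none of its changes turn any other segment into i), so the proto-segment is *i.
This points to *rike. Verify forward in each daughter:
Antoru: *rike
  rike → like   [unconditioned shift]
  like → lise   [palatalisation]
  lise (rule 3 does not apply)
  giving Antoru lise.
Demolen: *rike
  rike → reke   [vowel merger]
  reke → rehe   [intervocalic lenition]
  giving Demolen rehe.
No other proto-form is consistent with every reflex, so the reconstruction is *rike.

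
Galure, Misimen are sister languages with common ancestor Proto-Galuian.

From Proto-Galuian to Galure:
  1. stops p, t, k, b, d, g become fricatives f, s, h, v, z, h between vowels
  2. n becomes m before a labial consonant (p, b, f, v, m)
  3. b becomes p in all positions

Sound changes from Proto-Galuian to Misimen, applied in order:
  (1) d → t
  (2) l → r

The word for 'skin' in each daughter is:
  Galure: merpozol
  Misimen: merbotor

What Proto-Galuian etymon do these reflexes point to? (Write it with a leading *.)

Position 4: Galure has p, Misimen has b. Misimen preserves b here (none of its changes turn any other segment into b), so the proto-segment is *b.
Position 6: Galure has z, Misimen has t. Taking the neighbouring segments as reconstructed: Galure z could go back to *d or *z; Misimen t could go back to *t or *d — the one source consistent with every daughter is *d.
Position 8: Galure has l, Misimen has r. Galure preserves l here (none of its changes turn any other segment into l), so the proto-segment is *l.
The remaining positions agree across the daughters. Check the candidate against every language:
Galure: *merbodol
  merbodol → merbozol   [intervocalic lenition]
  merbozol (rule 2 does not apply)
  merbozol → merpozol   [unconditioned shift]
  giving Galure merpozol.
Misimen: start from *merbodol.
  rule 1 (unconditioned shift): merbodol → merbotol
  rule 2 (unconditioned shift): merbotol → merbotor
  ⇒ Misimen merbotor
*merbodol is the unique common source.

*merbodol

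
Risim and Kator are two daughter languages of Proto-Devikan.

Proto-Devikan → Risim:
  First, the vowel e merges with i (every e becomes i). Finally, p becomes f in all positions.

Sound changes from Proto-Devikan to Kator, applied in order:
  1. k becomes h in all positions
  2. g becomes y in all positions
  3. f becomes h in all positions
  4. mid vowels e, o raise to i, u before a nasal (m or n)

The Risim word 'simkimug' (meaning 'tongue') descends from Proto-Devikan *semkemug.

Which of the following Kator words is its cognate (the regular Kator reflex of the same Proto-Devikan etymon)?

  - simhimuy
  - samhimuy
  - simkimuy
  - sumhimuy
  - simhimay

Kator: start from *semkemug.
  rule 1 (unconditioned shift): semkemug → semhemug
  rule 2 (unconditioned shift): semhemug → semhemuy
  rule 3: no change — semhemuy
  rule 4 (pre-nasal raising): semhemuy → simhimuy
  ⇒ Kator simhimuy
Among the options, 'simhimuy' alone shows every Kator change applied in order.

simhimuy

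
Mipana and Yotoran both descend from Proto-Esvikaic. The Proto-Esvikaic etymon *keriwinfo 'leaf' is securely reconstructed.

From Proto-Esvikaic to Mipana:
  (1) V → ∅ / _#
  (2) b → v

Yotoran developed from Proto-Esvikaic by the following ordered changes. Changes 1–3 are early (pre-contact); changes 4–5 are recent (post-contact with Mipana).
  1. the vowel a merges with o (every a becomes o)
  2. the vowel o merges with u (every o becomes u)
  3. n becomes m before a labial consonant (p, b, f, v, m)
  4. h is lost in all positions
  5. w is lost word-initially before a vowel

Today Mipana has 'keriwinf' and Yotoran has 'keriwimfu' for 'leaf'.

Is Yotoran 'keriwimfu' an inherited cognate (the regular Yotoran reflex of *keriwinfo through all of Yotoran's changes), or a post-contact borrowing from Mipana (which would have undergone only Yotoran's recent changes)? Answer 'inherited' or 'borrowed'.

inherited

If inherited, *keriwinfo would pass through all of Yotoran's changes:
Yotoran: *keriwinfo > keriwinfu > keriwimfu  (by vowel merger, nasal place assimilation)
If borrowed from Mipana 'keriwinf' after the early changes, it would undergo only the recent ones:
  rule 4 (h-loss): no change (keriwinf)
  rule 5 (glide loss): no change (keriwinf)
  ⇒ as a loan: keriwinf
Yotoran 'keriwimfu' matches the inherited outcome exactly, so it is an inherited cognate, not a loan.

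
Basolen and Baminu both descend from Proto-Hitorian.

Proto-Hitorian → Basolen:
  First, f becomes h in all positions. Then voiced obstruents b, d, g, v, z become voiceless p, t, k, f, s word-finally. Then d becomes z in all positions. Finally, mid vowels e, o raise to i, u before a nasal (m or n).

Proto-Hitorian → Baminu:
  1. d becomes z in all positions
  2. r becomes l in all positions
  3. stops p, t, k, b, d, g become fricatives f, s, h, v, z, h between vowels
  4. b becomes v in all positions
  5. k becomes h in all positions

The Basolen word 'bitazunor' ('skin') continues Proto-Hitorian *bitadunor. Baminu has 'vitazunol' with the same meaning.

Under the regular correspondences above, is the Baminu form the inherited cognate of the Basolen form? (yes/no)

Derive the expected Baminu reflex of *bitadunor:
Baminu: start from *bitadunor.
  rule 1 (unconditioned shift): bitadunor → bitazunor
  rule 2 (unconditioned shift): bitazunor → bitazunol
  rule 3 (intervocalic lenition): bitazunol → bisazunol
  rule 4 (unconditioned shift): bisazunol → visazunol
  rule 5: no change — visazunol
  ⇒ Baminu visazunol
The regular Baminu reflex would be 'visazunol', but the attested form is 'vitazunol'. The correspondence is irregular, so they are not cognates (the Baminu form has a different source).

no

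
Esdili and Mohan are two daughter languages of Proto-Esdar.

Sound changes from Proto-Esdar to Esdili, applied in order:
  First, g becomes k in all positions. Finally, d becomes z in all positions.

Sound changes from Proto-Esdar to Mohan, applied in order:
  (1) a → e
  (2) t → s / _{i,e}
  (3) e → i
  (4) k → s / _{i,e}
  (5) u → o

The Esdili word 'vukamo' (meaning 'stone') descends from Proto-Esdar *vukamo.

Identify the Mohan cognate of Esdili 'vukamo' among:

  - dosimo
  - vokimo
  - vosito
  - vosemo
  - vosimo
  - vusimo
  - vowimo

vosimo

Mohan: start from *vukamo.
  rule 1 (vowel merger): vukamo → vukemo
  rule 2: no change — vukemo
  rule 3 (vowel merger): vukemo → vukimo
  rule 4 (palatalisation): vukimo → vusimo
  rule 5 (vowel merger): vusimo → vosimo
  ⇒ Mohan vosimo
Only 'vosimo' matches the regular Mohan development of *vukamo.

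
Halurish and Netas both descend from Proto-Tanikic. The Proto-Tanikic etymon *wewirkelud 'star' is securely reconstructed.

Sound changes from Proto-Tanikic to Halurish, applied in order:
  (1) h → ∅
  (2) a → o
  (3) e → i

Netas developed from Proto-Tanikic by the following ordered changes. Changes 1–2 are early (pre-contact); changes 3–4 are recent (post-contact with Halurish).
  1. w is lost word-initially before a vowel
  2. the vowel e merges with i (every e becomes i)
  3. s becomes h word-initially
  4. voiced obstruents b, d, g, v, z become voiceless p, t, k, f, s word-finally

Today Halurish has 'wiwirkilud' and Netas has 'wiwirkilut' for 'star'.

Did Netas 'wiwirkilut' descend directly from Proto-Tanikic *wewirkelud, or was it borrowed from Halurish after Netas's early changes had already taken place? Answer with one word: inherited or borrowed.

If inherited, *wewirkelud would pass through all of Netas's changes:
Netas: *wewirkelud > ewirkelud > iwirkilud > iwirkilut  (by glide loss, vowel merger, final devoicing)
If borrowed from Halurish 'wiwirkilud' after the early changes, it would undergo only the recent ones:
  rule 3 (debuccalisation): no change (wiwirkilud)
  rule 4 (final devoicing): wiwirkilud → wiwirkilut
  ⇒ as a loan: wiwirkilut
Netas 'wiwirkilut' matches the loan outcome 'wiwirkilut', not the inherited 'iwirkilut' — it skipped the early Netas changes, so it was borrowed from Halurish.

borrowed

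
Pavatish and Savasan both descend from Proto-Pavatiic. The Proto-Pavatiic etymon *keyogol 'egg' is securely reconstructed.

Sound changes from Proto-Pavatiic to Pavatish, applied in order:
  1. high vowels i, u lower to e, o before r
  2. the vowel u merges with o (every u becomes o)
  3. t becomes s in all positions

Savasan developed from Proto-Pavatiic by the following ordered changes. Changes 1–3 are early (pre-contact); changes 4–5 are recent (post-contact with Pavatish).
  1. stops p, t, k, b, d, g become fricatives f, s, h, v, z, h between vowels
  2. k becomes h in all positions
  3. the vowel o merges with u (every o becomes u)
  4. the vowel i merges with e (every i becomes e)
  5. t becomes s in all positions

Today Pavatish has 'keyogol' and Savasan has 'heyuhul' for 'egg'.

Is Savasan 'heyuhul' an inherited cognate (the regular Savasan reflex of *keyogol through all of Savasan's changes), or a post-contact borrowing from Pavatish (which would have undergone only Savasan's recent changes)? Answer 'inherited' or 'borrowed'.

If inherited, *keyogol would pass through all of Savasan's changes:
Savasan: *keyogol > keyohol > heyohol > heyuhul  (by intervocalic lenition, unconditioned shift, vowel merger)
If borrowed from Pavatish 'keyogol' after the early changes, it would undergo only the recent ones:
  rule 4 (vowel merger): no change (keyogol)
  rule 5 (unconditioned shift): no change (keyogol)
  ⇒ as a loan: keyogol
Savasan 'heyuhul' matches the inherited outcome exactly, so it is an inherited cognate, not a loan.

inherited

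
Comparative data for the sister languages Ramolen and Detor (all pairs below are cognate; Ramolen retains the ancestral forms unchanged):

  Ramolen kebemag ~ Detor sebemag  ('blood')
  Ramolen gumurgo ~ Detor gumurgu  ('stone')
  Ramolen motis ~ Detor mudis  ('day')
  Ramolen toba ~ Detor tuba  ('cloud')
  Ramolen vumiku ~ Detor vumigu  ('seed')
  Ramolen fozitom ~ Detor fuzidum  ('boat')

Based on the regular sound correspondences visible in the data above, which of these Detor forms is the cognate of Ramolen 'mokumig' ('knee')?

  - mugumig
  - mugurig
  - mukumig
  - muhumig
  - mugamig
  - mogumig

mugumig

motis ~ mudis, fozitom ~ fuzidum — Ramolen o corresponds to Detor u after a consonant, before a consonant other than r, m, n, p, b, f, v.
vumiku ~ vumigu — Ramolen k corresponds to Detor g between vowels (before a back vowel).
Applying these to Ramolen 'mokumig':
  mokumig → mukumig   (o→u after a consonant, before a consonant other than r, m, n, p, b, f, v)
  mukumig → mugumig   (k→g between vowels (before a back vowel))
So the Detor cognate is 'mugumig'.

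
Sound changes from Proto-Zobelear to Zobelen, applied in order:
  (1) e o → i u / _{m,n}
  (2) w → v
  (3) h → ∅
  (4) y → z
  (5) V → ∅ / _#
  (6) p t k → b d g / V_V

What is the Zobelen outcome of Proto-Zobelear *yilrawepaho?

Zobelen: *yilrawepaho
  yilrawepaho (rule 1 does not apply)
  yilrawepaho → yilravepaho   [unconditioned shift]
  yilravepaho → yilravepao   [h-loss]
  yilravepao → zilravepao   [unconditioned shift]
  zilravepao → zilravepa   [apocope]
  zilravepa → zilraveba   [intervocalic voicing]
  giving Zobelen zilraveba.

zilraveba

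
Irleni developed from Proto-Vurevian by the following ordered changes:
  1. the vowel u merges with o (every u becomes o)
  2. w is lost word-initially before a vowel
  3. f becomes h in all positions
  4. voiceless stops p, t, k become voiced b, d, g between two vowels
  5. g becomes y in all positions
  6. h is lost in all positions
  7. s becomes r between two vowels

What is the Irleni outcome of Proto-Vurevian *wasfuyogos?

Irleni: *wasfuyogos
  wasfuyogos → wasfoyogos   [vowel merger]
  wasfoyogos → asfoyogos   [glide loss]
  asfoyogos → ashoyogos   [unconditioned shift]
  ashoyogos (rule 4 does not apply)
  ashoyogos → ashoyoyos   [unconditioned shift]
  ashoyoyos → asoyoyos   [h-loss]
  asoyoyos → aroyoyos   [rhotacism]
  giving Irleni aroyoyos.

aroyoyos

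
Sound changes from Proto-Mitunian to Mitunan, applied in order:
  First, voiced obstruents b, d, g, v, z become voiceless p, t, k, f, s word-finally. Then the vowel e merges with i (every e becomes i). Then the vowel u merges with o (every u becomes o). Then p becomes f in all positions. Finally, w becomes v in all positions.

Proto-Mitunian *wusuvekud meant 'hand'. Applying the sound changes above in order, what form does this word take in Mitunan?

Mitunan: start from *wusuvekud.
  rule 1 (final devoicing): wusuvekud → wusuvekut
  rule 2 (vowel merger): wusuvekut → wusuvikut
  rule 3 (vowel merger): wusuvikut → wosovikot
  rule 4: no change — wosovikot
  rule 5 (unconditioned shift): wosovikot → vosovikot
  ⇒ Mitunan vosovikot

vosovikot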